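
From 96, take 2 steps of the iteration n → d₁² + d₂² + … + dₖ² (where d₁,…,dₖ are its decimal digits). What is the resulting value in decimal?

96 → 9² + 6² = 81 + 36 = 117
117 → 1² + 1² + 7² = 1 + 1 + 49 = 51

51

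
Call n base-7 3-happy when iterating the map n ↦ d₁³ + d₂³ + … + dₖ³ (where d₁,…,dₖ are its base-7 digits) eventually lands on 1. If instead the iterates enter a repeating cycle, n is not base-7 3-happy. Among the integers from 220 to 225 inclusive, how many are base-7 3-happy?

1

220: 220 → 118 → 232 → 190 → 244 → 496 → 244  (repeats 244)
221: 221 → 155 → 29 → 65 → 17 → 35 → 125 → 251 → 341 → 557 → 137 → 197 → 65  (repeats 65)
222: 222 → 216 → 288 → 342 → 648 → 282 → 258 → 342  (repeats 342)
223: 223 → 307 → 433 → 343 → 1  (reaches 1)
224: 224 → 128 → 80 → 92 → 218 → 92  (repeats 92)
225: 225 → 129 → 99 → 9 → 9  (repeats 9)
base-7 3-happy: 223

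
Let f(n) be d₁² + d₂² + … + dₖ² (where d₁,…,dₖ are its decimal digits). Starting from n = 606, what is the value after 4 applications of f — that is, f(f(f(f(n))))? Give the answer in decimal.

606 → 6² + 0² + 6² = 72
72 → 7² + 2² = 53
53 → 5² + 3² = 34
34 → 3² + 4² = 25

25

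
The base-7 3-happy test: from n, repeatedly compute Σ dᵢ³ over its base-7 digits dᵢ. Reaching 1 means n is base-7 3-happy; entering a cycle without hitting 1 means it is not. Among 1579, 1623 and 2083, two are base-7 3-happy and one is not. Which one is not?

1579: 1579 → 193 → 307 → 433 → 343 → 1  — reaches 1 (base-7 3-happy)
1623: 1623 → 405 → 219 → 99 → 9 → 9  — repeats 9 (not base-7 3-happy)
2083: 2083 → 307 → 433 → 343 → 1  — reaches 1 (base-7 3-happy)

1623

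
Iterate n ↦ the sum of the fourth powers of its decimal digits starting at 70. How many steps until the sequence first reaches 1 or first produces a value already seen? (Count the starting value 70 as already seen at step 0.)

70 → 7⁴ + 0⁴ = 2401 + 0 = 2401
2401 → 2⁴ + 4⁴ + 0⁴ + 1⁴ = 16 + 256 + 0 + 1 = 273
273 → 2⁴ + 7⁴ + 3⁴ = 16 + 2401 + 81 = 2498
2498 → 2⁴ + 4⁴ + 9⁴ + 8⁴ = 16 + 256 + 6561 + 4096 = 10929
10929 → 1⁴ + 0⁴ + 9⁴ + 2⁴ + 9⁴ = 1 + 0 + 6561 + 16 + 6561 = 13139
13139 → 1⁴ + 3⁴ + 1⁴ + 3⁴ + 9⁴ = 1 + 81 + 1 + 81 + 6561 = 6725
6725 → 6⁴ + 7⁴ + 2⁴ + 5⁴ = 1296 + 2401 + 16 + 625 = 4338
4338 → 4⁴ + 3⁴ + 3⁴ + 8⁴ = 256 + 81 + 81 + 4096 = 4514
4514 → 4⁴ + 5⁴ + 1⁴ + 4⁴ = 256 + 625 + 1 + 256 = 1138
1138 → 1⁴ + 1⁴ + 3⁴ + 8⁴ = 1 + 1 + 81 + 4096 = 4179
4179 → 4⁴ + 1⁴ + 7⁴ + 9⁴ = 256 + 1 + 2401 + 6561 = 9219
9219 → 9⁴ + 2⁴ + 1⁴ + 9⁴ = 6561 + 16 + 1 + 6561 = 13139  — 13139 repeats.
That took 12 steps.

12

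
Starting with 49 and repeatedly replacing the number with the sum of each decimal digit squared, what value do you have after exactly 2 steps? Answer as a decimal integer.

49 → 4² + 9² = 16 + 81 = 97
97 → 9² + 7² = 81 + 49 = 130

130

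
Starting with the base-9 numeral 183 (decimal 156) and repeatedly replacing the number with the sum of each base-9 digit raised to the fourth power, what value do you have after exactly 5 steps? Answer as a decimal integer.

4098

156 = (1,8,3)_9 → 1⁴ + 8⁴ + 3⁴ = 1 + 4096 + 81 = 4178
4178 = (5,6,5,2)_9 → 5⁴ + 6⁴ + 5⁴ + 2⁴ = 625 + 1296 + 625 + 16 = 2562
2562 = (3,4,5,6)_9 → 3⁴ + 4⁴ + 5⁴ + 6⁴ = 81 + 256 + 625 + 1296 = 2258
2258 = (3,0,7,8)_9 → 3⁴ + 0⁴ + 7⁴ + 8⁴ = 81 + 0 + 2401 + 4096 = 6578
6578 = (1,0,0,1,8)_9 → 1⁴ + 0⁴ + 0⁴ + 1⁴ + 8⁴ = 1 + 0 + 0 + 1 + 4096 = 4098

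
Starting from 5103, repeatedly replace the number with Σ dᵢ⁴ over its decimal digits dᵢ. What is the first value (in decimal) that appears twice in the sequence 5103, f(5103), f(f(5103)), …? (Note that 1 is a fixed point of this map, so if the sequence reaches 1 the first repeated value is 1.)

13139

5103 → 5⁴ + 1⁴ + 0⁴ + 3⁴ = 625 + 1 + 0 + 81 = 707
707 → 7⁴ + 0⁴ + 7⁴ = 2401 + 0 + 2401 = 4802
4802 → 4⁴ + 8⁴ + 0⁴ + 2⁴ = 256 + 4096 + 0 + 16 = 4368
4368 → 4⁴ + 3⁴ + 6⁴ + 8⁴ = 256 + 81 + 1296 + 4096 = 5729
5729 → 5⁴ + 7⁴ + 2⁴ + 9⁴ = 625 + 2401 + 16 + 6561 = 9603
9603 → 9⁴ + 6⁴ + 0⁴ + 3⁴ = 6561 + 1296 + 0 + 81 = 7938
7938 → 7⁴ + 9⁴ + 3⁴ + 8⁴ = 2401 + 6561 + 81 + 4096 = 13139
13139 → 1⁴ + 3⁴ + 1⁴ + 3⁴ + 9⁴ = 1 + 81 + 1 + 81 + 6561 = 6725
6725 → 6⁴ + 7⁴ + 2⁴ + 5⁴ = 1296 + 2401 + 16 + 625 = 4338
4338 → 4⁴ + 3⁴ + 3⁴ + 8⁴ = 256 + 81 + 81 + 4096 = 4514
4514 → 4⁴ + 5⁴ + 1⁴ + 4⁴ = 256 + 625 + 1 + 256 = 1138
1138 → 1⁴ + 1⁴ + 3⁴ + 8⁴ = 1 + 1 + 81 + 4096 = 4179
4179 → 4⁴ + 1⁴ + 7⁴ + 9⁴ = 256 + 1 + 2401 + 6561 = 9219
9219 → 9⁴ + 2⁴ + 1⁴ + 9⁴ = 6561 + 16 + 1 + 6561 = 13139  — 13139 already appeared earlier.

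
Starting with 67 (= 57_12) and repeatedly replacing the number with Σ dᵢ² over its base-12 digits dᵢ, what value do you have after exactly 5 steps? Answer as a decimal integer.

67 = (5,7)_12 → 5² + 7² = 74
74 = (6,2)_12 → 6² + 2² = 40
40 = (3,4)_12 → 3² + 4² = 25
25 = (2,1)_12 → 2² + 1² = 5
5 = (5)_12 → 5² = 25

25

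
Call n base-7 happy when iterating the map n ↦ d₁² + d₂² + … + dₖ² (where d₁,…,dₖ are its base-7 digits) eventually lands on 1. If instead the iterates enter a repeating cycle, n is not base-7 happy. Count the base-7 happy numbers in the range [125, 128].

1

125: 125 → 49 → 1  (reaches 1)
126: 126 → 20 → 40 → 50 → 2 → 4 → 16 → 8 → 2  (repeats 2)
127: 127 → 21 → 9 → 5 → 25 → 25  (repeats 25)
128: 128 → 24 → 18 → 20 → 40 → 50 → 2 → 4 → 16 → 8 → 2  (repeats 2)
base-7 happy: 125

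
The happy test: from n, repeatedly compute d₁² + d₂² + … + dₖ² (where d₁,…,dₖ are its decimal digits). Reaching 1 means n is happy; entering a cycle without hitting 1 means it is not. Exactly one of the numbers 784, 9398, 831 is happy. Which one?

784

784: 784 → 129 → 86 → 100 → 1  — reaches 1 (happy)
9398: 9398 → 235 → 38 → 73 → 58 → 89 → 145 → 42 → 20 → 4 → 16 → 37 → 58  — repeats 58 (not happy)
831: 831 → 74 → 65 → 61 → 37 → 58 → 89 → 145 → 42 → 20 → 4 → 16 → 37  — repeats 37 (not happy)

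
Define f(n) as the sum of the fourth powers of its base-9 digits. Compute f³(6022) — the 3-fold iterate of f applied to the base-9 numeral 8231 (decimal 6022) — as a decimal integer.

6022 = (8,2,3,1)_9 → 8⁴ + 2⁴ + 3⁴ + 1⁴ = 4194
4194 = (5,6,7,0)_9 → 5⁴ + 6⁴ + 7⁴ + 0⁴ = 4322
4322 = (5,8,3,2)_9 → 5⁴ + 8⁴ + 3⁴ + 2⁴ = 4818

4818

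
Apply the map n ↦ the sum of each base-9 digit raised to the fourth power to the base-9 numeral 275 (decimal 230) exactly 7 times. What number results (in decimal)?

230 = (2,7,5)_9 → 2⁴ + 7⁴ + 5⁴ = 16 + 2401 + 625 = 3042
3042 = (4,1,5,0)_9 → 4⁴ + 1⁴ + 5⁴ + 0⁴ = 256 + 1 + 625 + 0 = 882
882 = (1,1,8,0)_9 → 1⁴ + 1⁴ + 8⁴ + 0⁴ = 1 + 1 + 4096 + 0 = 4098
4098 = (5,5,5,3)_9 → 5⁴ + 5⁴ + 5⁴ + 3⁴ = 625 + 625 + 625 + 81 = 1956
1956 = (2,6,1,3)_9 → 2⁴ + 6⁴ + 1⁴ + 3⁴ = 16 + 1296 + 1 + 81 = 1394
1394 = (1,8,1,8)_9 → 1⁴ + 8⁴ + 1⁴ + 8⁴ = 1 + 4096 + 1 + 4096 = 8194
8194 = (1,2,2,1,4)_9 → 1⁴ + 2⁴ + 2⁴ + 1⁴ + 4⁴ = 1 + 16 + 16 + 1 + 256 = 290

290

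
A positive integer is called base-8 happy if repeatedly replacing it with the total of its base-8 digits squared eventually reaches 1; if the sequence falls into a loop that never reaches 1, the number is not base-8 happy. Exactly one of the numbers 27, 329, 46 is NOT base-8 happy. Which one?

46

27: 27 → 18 → 8 → 1  — reaches 1 (base-8 happy)
329: 329 → 27 → 18 → 8 → 1  — reaches 1 (base-8 happy)
46: 46 → 61 → 74 → 6 → 36 → 32 → 16 → 4 → 16  — repeats 16 (not base-8 happy)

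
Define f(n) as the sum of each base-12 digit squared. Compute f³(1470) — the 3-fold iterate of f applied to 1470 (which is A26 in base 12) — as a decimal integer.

35

1470 = (10,2,6)_12 → 10² + 2² + 6² = 140
140 = (11,8)_12 → 11² + 8² = 185
185 = (1,3,5)_12 → 1² + 3² + 5² = 35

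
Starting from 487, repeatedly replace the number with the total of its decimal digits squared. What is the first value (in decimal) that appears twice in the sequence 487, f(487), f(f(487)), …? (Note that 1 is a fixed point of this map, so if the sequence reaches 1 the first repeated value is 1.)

487 → 129
129 → 86
86 → 100
100 → 1  — reached the fixed point 1.
1 → 1, so 1 is the first repeated value.

1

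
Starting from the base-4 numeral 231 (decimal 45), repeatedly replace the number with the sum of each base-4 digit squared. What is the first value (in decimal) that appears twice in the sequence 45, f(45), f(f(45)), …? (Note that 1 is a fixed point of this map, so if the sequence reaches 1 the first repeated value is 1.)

1

45 = (2,3,1)_4 → 14
14 = (3,2)_4 → 13
13 = (3,1)_4 → 10
10 = (2,2)_4 → 8
8 = (2,0)_4 → 4
4 = (1,0)_4 → 1  — reached the fixed point 1.
1 → 1, so 1 is the first repeated value.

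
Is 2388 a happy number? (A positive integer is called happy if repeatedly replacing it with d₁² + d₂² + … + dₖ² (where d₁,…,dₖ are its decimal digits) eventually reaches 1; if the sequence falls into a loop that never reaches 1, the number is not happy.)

2388 → 141
141 → 18
18 → 65
65 → 61
61 → 37
37 → 58
58 → 89
89 → 145
145 → 42
42 → 20
20 → 4
4 → 16
16 → 37  — 37 already seen; the sequence cycles without reaching 1.

not happy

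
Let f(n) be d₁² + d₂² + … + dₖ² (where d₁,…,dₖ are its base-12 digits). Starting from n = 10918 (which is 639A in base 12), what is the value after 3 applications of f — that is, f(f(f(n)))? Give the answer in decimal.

10918 = (6,3,9,10)_12 → 6² + 3² + 9² + 10² = 36 + 9 + 81 + 100 = 226
226 = (1,6,10)_12 → 1² + 6² + 10² = 1 + 36 + 100 = 137
137 = (11,5)_12 → 11² + 5² = 121 + 25 = 146

146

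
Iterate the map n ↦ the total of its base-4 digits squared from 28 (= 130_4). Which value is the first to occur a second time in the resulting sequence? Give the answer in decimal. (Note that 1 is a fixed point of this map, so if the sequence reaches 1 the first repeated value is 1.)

1

28 = (1,3,0)_4 → 1² + 3² + 0² = 10
10 = (2,2)_4 → 2² + 2² = 8
8 = (2,0)_4 → 2² + 0² = 4
4 = (1,0)_4 → 1² + 0² = 1  — reached the fixed point 1.
1 → 1, so 1 is the first repeated value.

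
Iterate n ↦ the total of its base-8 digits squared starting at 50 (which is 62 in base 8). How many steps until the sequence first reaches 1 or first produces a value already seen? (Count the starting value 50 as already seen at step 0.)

5

50 = (6,2)_8 → 40
40 = (5,0)_8 → 25
25 = (3,1)_8 → 10
10 = (1,2)_8 → 5
5 = (5)_8 → 25  — 25 repeats.
That took 5 steps.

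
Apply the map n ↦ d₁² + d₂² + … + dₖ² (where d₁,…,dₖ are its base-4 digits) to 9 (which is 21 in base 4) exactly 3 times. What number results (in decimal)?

9 = (2,1)_4 → 5
5 = (1,1)_4 → 2
2 = (2)_4 → 4

4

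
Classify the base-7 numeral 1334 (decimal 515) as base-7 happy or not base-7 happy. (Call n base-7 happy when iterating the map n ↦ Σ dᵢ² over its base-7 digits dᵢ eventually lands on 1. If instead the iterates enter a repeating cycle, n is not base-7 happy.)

not base-7 happy

515 = (1,3,3,4)_7 → 1² + 3² + 3² + 4² = 35
35 = (5,0)_7 → 5² + 0² = 25
25 = (3,4)_7 → 3² + 4² = 25  — 25 already seen; the sequence cycles without reaching 1.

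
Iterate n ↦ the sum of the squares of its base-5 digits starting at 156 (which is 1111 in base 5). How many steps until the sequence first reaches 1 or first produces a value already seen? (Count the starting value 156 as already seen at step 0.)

4

156 = (1,1,1,1)_5 → 1² + 1² + 1² + 1² = 1 + 1 + 1 + 1 = 4
4 = (4)_5 → 4² = 16
16 = (3,1)_5 → 3² + 1² = 9 + 1 = 10
10 = (2,0)_5 → 2² + 0² = 4 + 0 = 4  — 4 repeats.
That took 4 steps.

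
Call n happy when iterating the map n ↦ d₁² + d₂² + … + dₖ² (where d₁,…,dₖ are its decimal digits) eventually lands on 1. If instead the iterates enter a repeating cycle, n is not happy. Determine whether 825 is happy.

825 → 8² + 2² + 5² = 64 + 4 + 25 = 93
93 → 9² + 3² = 81 + 9 = 90
90 → 9² + 0² = 81 + 0 = 81
81 → 8² + 1² = 64 + 1 = 65
65 → 6² + 5² = 36 + 25 = 61
61 → 6² + 1² = 36 + 1 = 37
37 → 3² + 7² = 9 + 49 = 58
58 → 5² + 8² = 25 + 64 = 89
89 → 8² + 9² = 64 + 81 = 145
145 → 1² + 4² + 5² = 1 + 16 + 25 = 42
42 → 4² + 2² = 16 + 4 = 20
20 → 2² + 0² = 4 + 0 = 4
4 → 4² = 16
16 → 1² + 6² = 1 + 36 = 37  — 37 already seen; the sequence cycles without reaching 1.

not happy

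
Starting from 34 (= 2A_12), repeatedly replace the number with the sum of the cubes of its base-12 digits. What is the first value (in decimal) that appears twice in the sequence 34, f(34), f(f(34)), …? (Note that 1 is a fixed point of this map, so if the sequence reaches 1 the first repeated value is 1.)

34 = (2,10)_12 → 2³ + 10³ = 8 + 1000 = 1008
1008 = (7,0,0)_12 → 7³ + 0³ + 0³ = 343 + 0 + 0 = 343
343 = (2,4,7)_12 → 2³ + 4³ + 7³ = 8 + 64 + 343 = 415
415 = (2,10,7)_12 → 2³ + 10³ + 7³ = 8 + 1000 + 343 = 1351
1351 = (9,4,7)_12 → 9³ + 4³ + 7³ = 729 + 64 + 343 = 1136
1136 = (7,10,8)_12 → 7³ + 10³ + 8³ = 343 + 1000 + 512 = 1855
1855 = (1,0,10,7)_12 → 1³ + 0³ + 10³ + 7³ = 1 + 0 + 1000 + 343 = 1344
1344 = (9,4,0)_12 → 9³ + 4³ + 0³ = 729 + 64 + 0 = 793
793 = (5,6,1)_12 → 5³ + 6³ + 1³ = 125 + 216 + 1 = 342
342 = (2,4,6)_12 → 2³ + 4³ + 6³ = 8 + 64 + 216 = 288
288 = (2,0,0)_12 → 2³ + 0³ + 0³ = 8 + 0 + 0 = 8
8 = (8)_12 → 8³ = 512
512 = (3,6,8)_12 → 3³ + 6³ + 8³ = 27 + 216 + 512 = 755
755 = (5,2,11)_12 → 5³ + 2³ + 11³ = 125 + 8 + 1331 = 1464
1464 = (10,2,0)_12 → 10³ + 2³ + 0³ = 1000 + 8 + 0 = 1008  — 1008 already appeared earlier.

1008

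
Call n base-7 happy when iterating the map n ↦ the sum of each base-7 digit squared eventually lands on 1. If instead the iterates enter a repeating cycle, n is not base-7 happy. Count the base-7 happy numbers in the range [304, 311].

1

304: 304 → 46 → 52 → 10 → 10  — not base-7 happy
305: 305 → 53 → 17 → 13 → 37 → 29 → 17  — not base-7 happy
306: 306 → 62 → 38 → 34 → 52 → 10 → 10  — not base-7 happy
307: 307 → 73 → 19 → 29 → 17 → 13 → 37 → 29  — not base-7 happy
308: 308 → 40 → 50 → 2 → 4 → 16 → 8 → 2  — not base-7 happy
309: 309 → 41 → 61 → 27 → 45 → 45  — not base-7 happy
310: 310 → 44 → 40 → 50 → 2 → 4 → 16 → 8 → 2  — not base-7 happy
311: 311 → 49 → 1  — base-7 happy
base-7 happy: 311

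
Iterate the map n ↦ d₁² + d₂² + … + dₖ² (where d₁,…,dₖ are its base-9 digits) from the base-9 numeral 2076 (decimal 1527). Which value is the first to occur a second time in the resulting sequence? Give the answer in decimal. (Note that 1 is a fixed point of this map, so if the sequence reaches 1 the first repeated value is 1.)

89

1527 = (2,0,7,6)_9 → 2² + 0² + 7² + 6² = 4 + 0 + 49 + 36 = 89
89 = (1,0,8)_9 → 1² + 0² + 8² = 1 + 0 + 64 = 65
65 = (7,2)_9 → 7² + 2² = 49 + 4 = 53
53 = (5,8)_9 → 5² + 8² = 25 + 64 = 89  — 89 already appeared earlier.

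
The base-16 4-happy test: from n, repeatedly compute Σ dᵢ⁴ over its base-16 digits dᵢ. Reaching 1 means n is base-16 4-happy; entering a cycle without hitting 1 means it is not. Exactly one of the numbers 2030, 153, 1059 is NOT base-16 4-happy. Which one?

2030: 2030 → 79233 → 4804 → 21009 → 643 → 4193 → 1298 → 642 → 4128 → 17 → 2 → 16 → 1  — reaches 1 (base-16 4-happy)
153: 153 → 13122 → 434 → 14658 → 6914 → 14658  — repeats 14658 (not base-16 4-happy)
1059: 1059 → 353 → 1298 → 642 → 4128 → 17 → 2 → 16 → 1  — reaches 1 (base-16 4-happy)

153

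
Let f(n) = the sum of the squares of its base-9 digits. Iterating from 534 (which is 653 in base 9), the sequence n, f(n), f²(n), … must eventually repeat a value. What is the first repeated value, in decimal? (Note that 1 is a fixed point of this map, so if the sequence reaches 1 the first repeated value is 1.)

74

534 = (6,5,3)_9 → 70
70 = (7,7)_9 → 98
98 = (1,1,8)_9 → 66
66 = (7,3)_9 → 58
58 = (6,4)_9 → 52
52 = (5,7)_9 → 74
74 = (8,2)_9 → 68
68 = (7,5)_9 → 74  — 74 already appeared earlier.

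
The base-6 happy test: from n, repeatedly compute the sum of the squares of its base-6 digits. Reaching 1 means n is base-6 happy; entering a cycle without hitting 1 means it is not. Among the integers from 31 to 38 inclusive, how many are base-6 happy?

1

31: 31 → 26 → 20 → 13 → 5 → 25 → 17 → 29 → 41 → 26  — not base-6 happy
32: 32 → 29 → 41 → 26 → 20 → 13 → 5 → 25 → 17 → 29  — not base-6 happy
33: 33 → 34 → 41 → 26 → 20 → 13 → 5 → 25 → 17 → 29 → 41  — not base-6 happy
34: 34 → 41 → 26 → 20 → 13 → 5 → 25 → 17 → 29 → 41  — not base-6 happy
35: 35 → 50 → 9 → 10 → 17 → 29 → 41 → 26 → 20 → 13 → 5 → 25 → 17  — not base-6 happy
36: 36 → 1  — base-6 happy
37: 37 → 2 → 4 → 16 → 20 → 13 → 5 → 25 → 17 → 29 → 41 → 26 → 20  — not base-6 happy
38: 38 → 5 → 25 → 17 → 29 → 41 → 26 → 20 → 13 → 5  — not base-6 happy
base-6 happy: 36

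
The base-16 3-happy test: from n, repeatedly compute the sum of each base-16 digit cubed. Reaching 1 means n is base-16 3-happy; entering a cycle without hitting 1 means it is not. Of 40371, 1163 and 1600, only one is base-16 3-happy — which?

40371: 40371 → 4284 → 3060 → 4770 → 1017 → 4131 → 36 → 72 → 576 → 72  — repeats 72 (not base-16 3-happy)
1163: 1163 → 1907 → 713 → 2465 → 1730 → 1952 → 1343 → 3527 → 4268 → 2729 → 2729  — repeats 2729 (not base-16 3-happy)
1600: 1600 → 280 → 514 → 16 → 1  — reaches 1 (base-16 3-happy)

1600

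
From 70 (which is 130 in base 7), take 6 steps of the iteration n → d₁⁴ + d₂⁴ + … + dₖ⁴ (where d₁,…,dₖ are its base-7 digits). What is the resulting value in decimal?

70 = (1,3,0)_7 → 1⁴ + 3⁴ + 0⁴ = 1 + 81 + 0 = 82
82 = (1,4,5)_7 → 1⁴ + 4⁴ + 5⁴ = 1 + 256 + 625 = 882
882 = (2,4,0,0)_7 → 2⁴ + 4⁴ + 0⁴ + 0⁴ = 16 + 256 + 0 + 0 = 272
272 = (5,3,6)_7 → 5⁴ + 3⁴ + 6⁴ = 625 + 81 + 1296 = 2002
2002 = (5,5,6,0)_7 → 5⁴ + 5⁴ + 6⁴ + 0⁴ = 625 + 625 + 1296 + 0 = 2546
2546 = (1,0,2,6,5)_7 → 1⁴ + 0⁴ + 2⁴ + 6⁴ + 5⁴ = 1 + 0 + 16 + 1296 + 625 = 1938

1938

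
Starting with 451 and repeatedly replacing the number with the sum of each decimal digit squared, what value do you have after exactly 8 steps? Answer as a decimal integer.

451 → 42
42 → 20
20 → 4
4 → 16
16 → 37
37 → 58
58 → 89
89 → 145

145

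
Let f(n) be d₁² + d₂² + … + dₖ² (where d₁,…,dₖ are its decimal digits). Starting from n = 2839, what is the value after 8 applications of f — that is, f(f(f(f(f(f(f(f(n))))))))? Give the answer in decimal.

89

2839 → 2² + 8² + 3² + 9² = 158
158 → 1² + 5² + 8² = 90
90 → 9² + 0² = 81
81 → 8² + 1² = 65
65 → 6² + 5² = 61
61 → 6² + 1² = 37
37 → 3² + 7² = 58
58 → 5² + 8² = 89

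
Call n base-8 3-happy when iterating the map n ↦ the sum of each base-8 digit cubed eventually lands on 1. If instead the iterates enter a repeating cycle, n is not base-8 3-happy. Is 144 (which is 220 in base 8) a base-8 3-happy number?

base-8 3-happy

144 = (2,2,0)_8 → 2³ + 2³ + 0³ = 16
16 = (2,0)_8 → 2³ + 0³ = 8
8 = (1,0)_8 → 1³ + 0³ = 1  — reached 1.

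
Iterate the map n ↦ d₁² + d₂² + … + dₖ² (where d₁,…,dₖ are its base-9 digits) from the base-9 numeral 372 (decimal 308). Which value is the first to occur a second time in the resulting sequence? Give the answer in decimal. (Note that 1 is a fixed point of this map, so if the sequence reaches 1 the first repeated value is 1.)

50

308 = (3,7,2)_9 → 3² + 7² + 2² = 9 + 49 + 4 = 62
62 = (6,8)_9 → 6² + 8² = 36 + 64 = 100
100 = (1,2,1)_9 → 1² + 2² + 1² = 1 + 4 + 1 = 6
6 = (6)_9 → 6² = 36
36 = (4,0)_9 → 4² + 0² = 16 + 0 = 16
16 = (1,7)_9 → 1² + 7² = 1 + 49 = 50
50 = (5,5)_9 → 5² + 5² = 25 + 25 = 50  — 50 already appeared earlier.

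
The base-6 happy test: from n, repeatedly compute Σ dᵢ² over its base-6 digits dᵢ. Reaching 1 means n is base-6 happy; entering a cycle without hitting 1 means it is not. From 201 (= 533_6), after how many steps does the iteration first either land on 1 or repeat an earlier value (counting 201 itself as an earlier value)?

13

201 = (5,3,3)_6 → 43
43 = (1,1,1)_6 → 3
3 = (3)_6 → 9
9 = (1,3)_6 → 10
10 = (1,4)_6 → 17
17 = (2,5)_6 → 29
29 = (4,5)_6 → 41
41 = (1,0,5)_6 → 26
26 = (4,2)_6 → 20
20 = (3,2)_6 → 13
13 = (2,1)_6 → 5
5 = (5)_6 → 25
25 = (4,1)_6 → 17  — 17 repeats.
That took 13 steps.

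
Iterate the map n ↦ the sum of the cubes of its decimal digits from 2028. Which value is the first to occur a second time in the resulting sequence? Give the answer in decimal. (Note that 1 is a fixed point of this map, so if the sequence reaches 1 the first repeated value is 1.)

2028 → 2³ + 0³ + 2³ + 8³ = 8 + 0 + 8 + 512 = 528
528 → 5³ + 2³ + 8³ = 125 + 8 + 512 = 645
645 → 6³ + 4³ + 5³ = 216 + 64 + 125 = 405
405 → 4³ + 0³ + 5³ = 64 + 0 + 125 = 189
189 → 1³ + 8³ + 9³ = 1 + 512 + 729 = 1242
1242 → 1³ + 2³ + 4³ + 2³ = 1 + 8 + 64 + 8 = 81
81 → 8³ + 1³ = 512 + 1 = 513
513 → 5³ + 1³ + 3³ = 125 + 1 + 27 = 153
153 → 1³ + 5³ + 3³ = 1 + 125 + 27 = 153  — 153 already appeared earlier.

153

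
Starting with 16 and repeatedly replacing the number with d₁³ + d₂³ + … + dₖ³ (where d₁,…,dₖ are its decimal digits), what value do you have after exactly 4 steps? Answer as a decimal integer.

217

16 → 217
217 → 352
352 → 160
160 → 217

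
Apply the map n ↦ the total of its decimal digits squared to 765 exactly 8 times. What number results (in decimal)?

765 → 110
110 → 2
2 → 4
4 → 16
16 → 37
37 → 58
58 → 89
89 → 145

145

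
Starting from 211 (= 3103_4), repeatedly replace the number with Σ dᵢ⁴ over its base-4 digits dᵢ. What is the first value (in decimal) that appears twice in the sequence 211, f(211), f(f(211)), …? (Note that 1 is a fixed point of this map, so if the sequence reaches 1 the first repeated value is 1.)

211 = (3,1,0,3)_4 → 163
163 = (2,2,0,3)_4 → 113
113 = (1,3,0,1)_4 → 83
83 = (1,1,0,3)_4 → 83  — 83 already appeared earlier.

83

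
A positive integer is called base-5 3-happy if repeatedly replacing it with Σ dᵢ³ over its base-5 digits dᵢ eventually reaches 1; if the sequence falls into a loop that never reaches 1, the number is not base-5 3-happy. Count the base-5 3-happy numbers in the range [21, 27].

1

21: 21 → 65 → 35 → 9 → 65  — not base-5 3-happy
22: 22 → 72 → 80 → 28 → 28  — not base-5 3-happy
23: 23 → 91 → 55 → 9 → 65 → 35 → 9  — not base-5 3-happy
24: 24 → 128 → 28 → 28  — not base-5 3-happy
25: 25 → 1  — base-5 3-happy
26: 26 → 2 → 8 → 28 → 28  — not base-5 3-happy
27: 27 → 9 → 65 → 35 → 9  — not base-5 3-happy
base-5 3-happy: 25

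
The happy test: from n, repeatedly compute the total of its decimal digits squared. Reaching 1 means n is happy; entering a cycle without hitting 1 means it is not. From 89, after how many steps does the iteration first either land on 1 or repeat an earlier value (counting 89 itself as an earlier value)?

89 → 145
145 → 42
42 → 20
20 → 4
4 → 16
16 → 37
37 → 58
58 → 89  — 89 repeats.
That took 8 steps.

8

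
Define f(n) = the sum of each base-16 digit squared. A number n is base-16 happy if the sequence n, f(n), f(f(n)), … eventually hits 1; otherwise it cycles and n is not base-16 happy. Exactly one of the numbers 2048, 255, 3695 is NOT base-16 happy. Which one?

2048: 2048 → 64 → 16 → 1  — reaches 1 (base-16 happy)
255: 255 → 450 → 149 → 106 → 136 → 128 → 64 → 16 → 1  — reaches 1 (base-16 happy)
3695: 3695 → 457 → 226 → 200 → 208 → 169 → 181 → 146 → 85 → 50 → 13 → 169  — repeats 169 (not base-16 happy)

3695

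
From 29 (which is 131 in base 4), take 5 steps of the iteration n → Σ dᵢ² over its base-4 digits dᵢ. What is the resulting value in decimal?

29 = (1,3,1)_4 → 1² + 3² + 1² = 11
11 = (2,3)_4 → 2² + 3² = 13
13 = (3,1)_4 → 3² + 1² = 10
10 = (2,2)_4 → 2² + 2² = 8
8 = (2,0)_4 → 2² + 0² = 4

4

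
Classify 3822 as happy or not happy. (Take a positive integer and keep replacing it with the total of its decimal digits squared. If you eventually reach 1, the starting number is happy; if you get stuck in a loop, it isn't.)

not happy

3822 → 81
81 → 65
65 → 61
61 → 37
37 → 58
58 → 89
89 → 145
145 → 42
42 → 20
20 → 4
4 → 16
16 → 37  — 37 already seen; the sequence cycles without reaching 1.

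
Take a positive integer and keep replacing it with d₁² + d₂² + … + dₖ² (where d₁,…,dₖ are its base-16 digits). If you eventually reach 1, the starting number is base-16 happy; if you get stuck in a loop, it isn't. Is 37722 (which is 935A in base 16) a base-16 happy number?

not base-16 happy

37722 = (9,3,5,10)_16 → 9² + 3² + 5² + 10² = 215
215 = (13,7)_16 → 13² + 7² = 218
218 = (13,10)_16 → 13² + 10² = 269
269 = (1,0,13)_16 → 1² + 0² + 13² = 170
170 = (10,10)_16 → 10² + 10² = 200
200 = (12,8)_16 → 12² + 8² = 208
208 = (13,0)_16 → 13² + 0² = 169
169 = (10,9)_16 → 10² + 9² = 181
181 = (11,5)_16 → 11² + 5² = 146
146 = (9,2)_16 → 9² + 2² = 85
85 = (5,5)_16 → 5² + 5² = 50
50 = (3,2)_16 → 3² + 2² = 13
13 = (13)_16 → 13² = 169  — 169 already seen; the sequence cycles without reaching 1.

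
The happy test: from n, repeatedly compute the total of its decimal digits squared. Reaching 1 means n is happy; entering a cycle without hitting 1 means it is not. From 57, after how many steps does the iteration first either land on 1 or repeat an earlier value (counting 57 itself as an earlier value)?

12

57 → 74
74 → 65
65 → 61
61 → 37
37 → 58
58 → 89
89 → 145
145 → 42
42 → 20
20 → 4
4 → 16
16 → 37  — 37 repeats.
That took 12 steps.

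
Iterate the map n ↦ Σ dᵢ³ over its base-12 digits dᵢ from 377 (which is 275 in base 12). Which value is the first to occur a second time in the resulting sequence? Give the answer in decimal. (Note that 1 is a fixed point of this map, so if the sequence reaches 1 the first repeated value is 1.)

1

377 = (2,7,5)_12 → 2³ + 7³ + 5³ = 476
476 = (3,3,8)_12 → 3³ + 3³ + 8³ = 566
566 = (3,11,2)_12 → 3³ + 11³ + 2³ = 1366
1366 = (9,5,10)_12 → 9³ + 5³ + 10³ = 1854
1854 = (1,0,10,6)_12 → 1³ + 0³ + 10³ + 6³ = 1217
1217 = (8,5,5)_12 → 8³ + 5³ + 5³ = 762
762 = (5,3,6)_12 → 5³ + 3³ + 6³ = 368
368 = (2,6,8)_12 → 2³ + 6³ + 8³ = 736
736 = (5,1,4)_12 → 5³ + 1³ + 4³ = 190
190 = (1,3,10)_12 → 1³ + 3³ + 10³ = 1028
1028 = (7,1,8)_12 → 7³ + 1³ + 8³ = 856
856 = (5,11,4)_12 → 5³ + 11³ + 4³ = 1520
1520 = (10,6,8)_12 → 10³ + 6³ + 8³ = 1728
1728 = (1,0,0,0)_12 → 1³ + 0³ + 0³ + 0³ = 1  — reached the fixed point 1.
1 → 1, so 1 is the first repeated value.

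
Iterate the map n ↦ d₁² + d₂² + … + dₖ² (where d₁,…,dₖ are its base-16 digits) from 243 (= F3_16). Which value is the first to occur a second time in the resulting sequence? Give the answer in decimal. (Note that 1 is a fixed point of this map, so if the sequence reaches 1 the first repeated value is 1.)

243 = (15,3)_16 → 15² + 3² = 225 + 9 = 234
234 = (14,10)_16 → 14² + 10² = 196 + 100 = 296
296 = (1,2,8)_16 → 1² + 2² + 8² = 1 + 4 + 64 = 69
69 = (4,5)_16 → 4² + 5² = 16 + 25 = 41
41 = (2,9)_16 → 2² + 9² = 4 + 81 = 85
85 = (5,5)_16 → 5² + 5² = 25 + 25 = 50
50 = (3,2)_16 → 3² + 2² = 9 + 4 = 13
13 = (13)_16 → 13² = 169
169 = (10,9)_16 → 10² + 9² = 100 + 81 = 181
181 = (11,5)_16 → 11² + 5² = 121 + 25 = 146
146 = (9,2)_16 → 9² + 2² = 81 + 4 = 85  — 85 already appeared earlier.

85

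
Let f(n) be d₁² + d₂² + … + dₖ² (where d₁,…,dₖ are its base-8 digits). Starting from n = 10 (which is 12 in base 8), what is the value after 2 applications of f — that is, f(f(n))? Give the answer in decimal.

25

10 = (1,2)_8 → 1² + 2² = 5
5 = (5)_8 → 5² = 25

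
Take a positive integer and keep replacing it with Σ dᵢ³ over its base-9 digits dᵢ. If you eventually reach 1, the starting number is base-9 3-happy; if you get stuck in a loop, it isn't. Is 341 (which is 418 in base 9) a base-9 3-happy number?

341 = (4,1,8)_9 → 577
577 = (7,1,1)_9 → 345
345 = (4,2,3)_9 → 99
99 = (1,2,0)_9 → 9
9 = (1,0)_9 → 1  — reached 1.

base-9 3-happy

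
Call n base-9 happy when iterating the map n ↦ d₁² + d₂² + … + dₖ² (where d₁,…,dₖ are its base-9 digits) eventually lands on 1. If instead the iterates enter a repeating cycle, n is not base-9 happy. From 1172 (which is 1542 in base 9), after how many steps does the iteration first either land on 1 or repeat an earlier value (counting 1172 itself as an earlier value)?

1172 = (1,5,4,2)_9 → 1² + 5² + 4² + 2² = 46
46 = (5,1)_9 → 5² + 1² = 26
26 = (2,8)_9 → 2² + 8² = 68
68 = (7,5)_9 → 7² + 5² = 74
74 = (8,2)_9 → 8² + 2² = 68  — 68 repeats.
That took 5 steps.

5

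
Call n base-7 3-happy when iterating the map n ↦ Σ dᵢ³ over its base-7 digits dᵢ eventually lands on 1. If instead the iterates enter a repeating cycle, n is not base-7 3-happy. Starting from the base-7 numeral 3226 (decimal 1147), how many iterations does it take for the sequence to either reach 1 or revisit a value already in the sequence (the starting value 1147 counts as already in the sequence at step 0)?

1147 = (3,2,2,6)_7 → 259
259 = (5,2,0)_7 → 133
133 = (2,5,0)_7 → 133  — 133 repeats.
That took 3 steps.

3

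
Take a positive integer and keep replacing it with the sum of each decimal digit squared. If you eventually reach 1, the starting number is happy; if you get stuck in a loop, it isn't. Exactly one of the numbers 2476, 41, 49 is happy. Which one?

2476: 2476 → 105 → 26 → 40 → 16 → 37 → 58 → 89 → 145 → 42 → 20 → 4 → 16  — repeats 16 (not happy)
41: 41 → 17 → 50 → 25 → 29 → 85 → 89 → 145 → 42 → 20 → 4 → 16 → 37 → 58 → 89  — repeats 89 (not happy)
49: 49 → 97 → 130 → 10 → 1  — reaches 1 (happy)

49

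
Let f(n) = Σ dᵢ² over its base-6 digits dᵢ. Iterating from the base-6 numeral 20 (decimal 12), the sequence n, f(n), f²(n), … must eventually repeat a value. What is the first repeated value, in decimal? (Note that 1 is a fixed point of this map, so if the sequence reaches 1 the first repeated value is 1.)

20

12 = (2,0)_6 → 2² + 0² = 4 + 0 = 4
4 = (4)_6 → 4² = 16
16 = (2,4)_6 → 2² + 4² = 4 + 16 = 20
20 = (3,2)_6 → 3² + 2² = 9 + 4 = 13
13 = (2,1)_6 → 2² + 1² = 4 + 1 = 5
5 = (5)_6 → 5² = 25
25 = (4,1)_6 → 4² + 1² = 16 + 1 = 17
17 = (2,5)_6 → 2² + 5² = 4 + 25 = 29
29 = (4,5)_6 → 4² + 5² = 16 + 25 = 41
41 = (1,0,5)_6 → 1² + 0² + 5² = 1 + 0 + 25 = 26
26 = (4,2)_6 → 4² + 2² = 16 + 4 = 20  — 20 already appeared earlier.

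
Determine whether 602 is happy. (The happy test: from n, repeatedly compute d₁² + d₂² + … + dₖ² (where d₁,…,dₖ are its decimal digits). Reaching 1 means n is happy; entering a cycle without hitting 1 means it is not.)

602 → 6² + 0² + 2² = 36 + 0 + 4 = 40
40 → 4² + 0² = 16 + 0 = 16
16 → 1² + 6² = 1 + 36 = 37
37 → 3² + 7² = 9 + 49 = 58
58 → 5² + 8² = 25 + 64 = 89
89 → 8² + 9² = 64 + 81 = 145
145 → 1² + 4² + 5² = 1 + 16 + 25 = 42
42 → 4² + 2² = 16 + 4 = 20
20 → 2² + 0² = 4 + 0 = 4
4 → 4² = 16  — 16 already seen; the sequence cycles without reaching 1.

not happy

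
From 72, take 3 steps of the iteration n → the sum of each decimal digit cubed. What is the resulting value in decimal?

72 → 351
351 → 153
153 → 153

153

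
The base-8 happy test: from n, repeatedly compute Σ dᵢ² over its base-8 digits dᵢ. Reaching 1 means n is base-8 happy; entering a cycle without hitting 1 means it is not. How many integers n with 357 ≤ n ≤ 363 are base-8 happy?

357: 357 → 66 → 5 → 25 → 10 → 5  (repeats 5)
358: 358 → 77 → 27 → 18 → 8 → 1  (reaches 1)
359: 359 → 90 → 14 → 37 → 41 → 26 → 13 → 26  (repeats 26)
360: 360 → 50 → 40 → 25 → 10 → 5 → 25  (repeats 25)
361: 361 → 51 → 45 → 50 → 40 → 25 → 10 → 5 → 25  (repeats 25)
362: 362 → 54 → 72 → 2 → 4 → 16 → 4  (repeats 4)
363: 363 → 59 → 58 → 53 → 61 → 74 → 6 → 36 → 32 → 16 → 4 → 16  (repeats 16)
base-8 happy: 358

1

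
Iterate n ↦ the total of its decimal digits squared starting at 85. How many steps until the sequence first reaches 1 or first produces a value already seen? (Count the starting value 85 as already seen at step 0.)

9

85 → 8² + 5² = 89
89 → 8² + 9² = 145
145 → 1² + 4² + 5² = 42
42 → 4² + 2² = 20
20 → 2² + 0² = 4
4 → 4² = 16
16 → 1² + 6² = 37
37 → 3² + 7² = 58
58 → 5² + 8² = 89  — 89 repeats.
That took 9 steps.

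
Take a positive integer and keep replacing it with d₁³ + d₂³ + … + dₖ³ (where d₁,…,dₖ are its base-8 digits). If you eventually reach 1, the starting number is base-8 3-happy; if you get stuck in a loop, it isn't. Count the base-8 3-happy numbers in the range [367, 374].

2

367: 367 → 593 → 11 → 28 → 91 → 55 → 559 → 469 → 476 → 434 → 440 → 559  — not base-8 3-happy
368: 368 → 341 → 258 → 72 → 2 → 8 → 1  — base-8 3-happy
369: 369 → 342 → 349 → 277 → 197 → 152 → 35 → 91 → 55 → 559 → 469 → 476 → 434 → 440 → 559  — not base-8 3-happy
370: 370 → 349 → 277 → 197 → 152 → 35 → 91 → 55 → 559 → 469 → 476 → 434 → 440 → 559  — not base-8 3-happy
371: 371 → 368 → 341 → 258 → 72 → 2 → 8 → 1  — base-8 3-happy
372: 372 → 405 → 349 → 277 → 197 → 152 → 35 → 91 → 55 → 559 → 469 → 476 → 434 → 440 → 559  — not base-8 3-happy
373: 373 → 466 → 359 → 532 → 73 → 3 → 27 → 54 → 432 → 432  — not base-8 3-happy
374: 374 → 557 → 251 → 397 → 342 → 349 → 277 → 197 → 152 → 35 → 91 → 55 → 559 → 469 → 476 → 434 → 440 → 559  — not base-8 3-happy
base-8 3-happy: 368, 371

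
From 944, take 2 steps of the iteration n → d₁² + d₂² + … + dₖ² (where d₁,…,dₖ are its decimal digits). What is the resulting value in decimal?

944 → 9² + 4² + 4² = 113
113 → 1² + 1² + 3² = 11

11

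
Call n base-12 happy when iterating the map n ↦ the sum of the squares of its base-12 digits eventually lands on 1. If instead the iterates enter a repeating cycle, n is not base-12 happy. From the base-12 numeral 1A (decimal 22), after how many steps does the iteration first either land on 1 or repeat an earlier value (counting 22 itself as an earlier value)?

22 = (1,10)_12 → 1² + 10² = 101
101 = (8,5)_12 → 8² + 5² = 89
89 = (7,5)_12 → 7² + 5² = 74
74 = (6,2)_12 → 6² + 2² = 40
40 = (3,4)_12 → 3² + 4² = 25
25 = (2,1)_12 → 2² + 1² = 5
5 = (5)_12 → 5² = 25  — 25 repeats.
That took 7 steps.

7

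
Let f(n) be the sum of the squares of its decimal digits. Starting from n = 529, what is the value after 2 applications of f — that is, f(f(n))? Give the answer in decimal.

529 → 5² + 2² + 9² = 110
110 → 1² + 1² + 0² = 2

2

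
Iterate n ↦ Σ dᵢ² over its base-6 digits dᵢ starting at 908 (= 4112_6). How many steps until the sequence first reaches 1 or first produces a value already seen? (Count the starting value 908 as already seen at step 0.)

908 = (4,1,1,2)_6 → 4² + 1² + 1² + 2² = 22
22 = (3,4)_6 → 3² + 4² = 25
25 = (4,1)_6 → 4² + 1² = 17
17 = (2,5)_6 → 2² + 5² = 29
29 = (4,5)_6 → 4² + 5² = 41
41 = (1,0,5)_6 → 1² + 0² + 5² = 26
26 = (4,2)_6 → 4² + 2² = 20
20 = (3,2)_6 → 3² + 2² = 13
13 = (2,1)_6 → 2² + 1² = 5
5 = (5)_6 → 5² = 25  — 25 repeats.
That took 10 steps.

10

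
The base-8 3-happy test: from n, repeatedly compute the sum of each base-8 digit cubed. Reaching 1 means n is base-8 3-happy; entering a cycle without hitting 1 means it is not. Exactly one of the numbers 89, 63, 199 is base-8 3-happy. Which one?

89: 89 → 29 → 152 → 35 → 91 → 55 → 559 → 469 → 476 → 434 → 440 → 559  — repeats 559 (not base-8 3-happy)
63: 63 → 686 → 350 → 368 → 341 → 258 → 72 → 2 → 8 → 1  — reaches 1 (base-8 3-happy)
199: 199 → 370 → 349 → 277 → 197 → 152 → 35 → 91 → 55 → 559 → 469 → 476 → 434 → 440 → 559  — repeats 559 (not base-8 3-happy)

63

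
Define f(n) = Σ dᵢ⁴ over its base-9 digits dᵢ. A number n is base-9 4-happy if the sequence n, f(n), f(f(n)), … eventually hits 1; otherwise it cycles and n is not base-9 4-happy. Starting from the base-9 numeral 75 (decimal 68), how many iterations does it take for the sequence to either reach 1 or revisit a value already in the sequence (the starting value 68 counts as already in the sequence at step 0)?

14

68 = (7,5)_9 → 7⁴ + 5⁴ = 3026
3026 = (4,1,3,2)_9 → 4⁴ + 1⁴ + 3⁴ + 2⁴ = 354
354 = (4,3,3)_9 → 4⁴ + 3⁴ + 3⁴ = 418
418 = (5,1,4)_9 → 5⁴ + 1⁴ + 4⁴ = 882
882 = (1,1,8,0)_9 → 1⁴ + 1⁴ + 8⁴ + 0⁴ = 4098
4098 = (5,5,5,3)_9 → 5⁴ + 5⁴ + 5⁴ + 3⁴ = 1956
1956 = (2,6,1,3)_9 → 2⁴ + 6⁴ + 1⁴ + 3⁴ = 1394
1394 = (1,8,1,8)_9 → 1⁴ + 8⁴ + 1⁴ + 8⁴ = 8194
8194 = (1,2,2,1,4)_9 → 1⁴ + 2⁴ + 2⁴ + 1⁴ + 4⁴ = 290
290 = (3,5,2)_9 → 3⁴ + 5⁴ + 2⁴ = 722
722 = (8,8,2)_9 → 8⁴ + 8⁴ + 2⁴ = 8208
8208 = (1,2,2,3,0)_9 → 1⁴ + 2⁴ + 2⁴ + 3⁴ + 0⁴ = 114
114 = (1,3,6)_9 → 1⁴ + 3⁴ + 6⁴ = 1378
1378 = (1,8,0,1)_9 → 1⁴ + 8⁴ + 0⁴ + 1⁴ = 4098  — 4098 repeats.
That took 14 steps.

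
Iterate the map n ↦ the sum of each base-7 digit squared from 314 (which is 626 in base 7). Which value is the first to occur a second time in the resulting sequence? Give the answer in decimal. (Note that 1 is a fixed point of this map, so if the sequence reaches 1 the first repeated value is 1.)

10

314 = (6,2,6)_7 → 6² + 2² + 6² = 76
76 = (1,3,6)_7 → 1² + 3² + 6² = 46
46 = (6,4)_7 → 6² + 4² = 52
52 = (1,0,3)_7 → 1² + 0² + 3² = 10
10 = (1,3)_7 → 1² + 3² = 10  — 10 already appeared earlier.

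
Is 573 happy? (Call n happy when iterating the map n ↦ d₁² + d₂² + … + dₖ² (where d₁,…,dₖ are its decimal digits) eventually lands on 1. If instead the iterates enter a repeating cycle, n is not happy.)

573 → 5² + 7² + 3² = 83
83 → 8² + 3² = 73
73 → 7² + 3² = 58
58 → 5² + 8² = 89
89 → 8² + 9² = 145
145 → 1² + 4² + 5² = 42
42 → 4² + 2² = 20
20 → 2² + 0² = 4
4 → 4² = 16
16 → 1² + 6² = 37
37 → 3² + 7² = 58  — 58 already seen; the sequence cycles without reaching 1.

not happy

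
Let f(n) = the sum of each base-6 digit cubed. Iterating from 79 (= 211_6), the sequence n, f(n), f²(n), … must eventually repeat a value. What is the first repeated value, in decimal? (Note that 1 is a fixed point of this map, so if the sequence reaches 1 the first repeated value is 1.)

190

79 = (2,1,1)_6 → 2³ + 1³ + 1³ = 10
10 = (1,4)_6 → 1³ + 4³ = 65
65 = (1,4,5)_6 → 1³ + 4³ + 5³ = 190
190 = (5,1,4)_6 → 5³ + 1³ + 4³ = 190  — 190 already appeared earlier.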